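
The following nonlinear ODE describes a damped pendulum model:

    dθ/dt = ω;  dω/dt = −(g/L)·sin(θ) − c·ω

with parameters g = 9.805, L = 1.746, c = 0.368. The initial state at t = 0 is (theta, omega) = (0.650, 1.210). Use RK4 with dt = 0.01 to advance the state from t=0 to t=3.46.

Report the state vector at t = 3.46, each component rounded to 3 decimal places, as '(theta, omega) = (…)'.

t=0.000: state=(0.650, 1.210)
step 1 (dt=0.01): k1=(1.210, -3.844), k2=(1.191, -3.864), k3=(1.191, -3.863), k4=(1.171, -3.883); state += dt/6·(k1+2k2+2k3+k4)
t=0.010: state=(0.662, 1.171)
t=0.020: state=(0.673, 1.132)
t=0.030: state=(0.685, 1.093)
continuing one RK4 step at a time; state shown every 20 steps (Δt=0.2):
t=0.200: state=(0.811, 0.391)
t=0.400: state=(0.806, -0.431)
t=0.600: state=(0.647, -1.127)
t=0.800: state=(0.372, -1.579)
t=1.000: state=(0.039, -1.687)
t=1.200: state=(-0.279, -1.431)
t=1.400: state=(-0.515, -0.902)
t=1.600: state=(-0.631, -0.240)
t=1.800: state=(-0.612, 0.416)
t=2.000: state=(-0.472, 0.952)
t=2.200: state=(-0.246, 1.268)
t=2.400: state=(0.016, 1.301)
t=2.600: state=(0.256, 1.056)
t=2.800: state=(0.425, 0.611)
t=3.000: state=(0.495, 0.078)
t=3.200: state=(0.458, -0.432)
t=3.400: state=(0.330, -0.822)
t=3.460: state=(0.278, -0.904)

(theta, omega) = (0.278, -0.904)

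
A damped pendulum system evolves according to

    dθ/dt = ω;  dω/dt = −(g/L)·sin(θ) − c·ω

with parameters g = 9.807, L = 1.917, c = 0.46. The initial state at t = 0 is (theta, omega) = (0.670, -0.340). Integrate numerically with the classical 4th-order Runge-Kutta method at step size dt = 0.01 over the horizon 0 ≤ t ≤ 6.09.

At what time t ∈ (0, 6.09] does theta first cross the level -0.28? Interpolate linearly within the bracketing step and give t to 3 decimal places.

t=0.000: state=(0.670, -0.340)
step 1 (dt=0.01): k1=(-0.340, -3.020), k2=(-0.355, -3.007), k3=(-0.355, -3.006), k4=(-0.370, -2.992); state += dt/6·(k1+2k2+2k3+k4)
t=0.010: state=(0.666, -0.370)
t=0.020: state=(0.663, -0.400)
t=0.030: state=(0.658, -0.429)
continuing one RK4 step at a time; state shown every 20 steps (Δt=0.2):
t=0.200: state=(0.546, -0.875)
t=0.400: state=(0.333, -1.216)
t=0.600: state=(0.076, -1.307)
t=0.800: state=(-0.172, -1.141)
t=0.900: state=(-0.279, -0.977)
next step: t=0.910: state=(-0.288, -0.958) — theta has crossed -0.28
linear interpolation between t=0.900 (-0.27876) and t=0.910 (-0.28843) → t≈0.901

t = 0.901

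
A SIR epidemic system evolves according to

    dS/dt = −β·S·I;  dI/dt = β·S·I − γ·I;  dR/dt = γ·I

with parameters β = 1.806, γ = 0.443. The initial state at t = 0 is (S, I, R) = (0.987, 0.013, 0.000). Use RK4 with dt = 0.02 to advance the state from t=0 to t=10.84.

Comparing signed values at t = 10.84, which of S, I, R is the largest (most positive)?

largest component: R

t=0.000: state=(0.987, 0.013, 0.000)
step 1 (dt=0.02): k1=(-0.023, 0.017, 0.006), k2=(-0.023, 0.018, 0.006), k3=(-0.023, 0.018, 0.006), k4=(-0.024, 0.018, 0.006); state += dt/6·(k1+2k2+2k3+k4)
t=0.020: state=(0.987, 0.013, 0.000)
t=0.040: state=(0.986, 0.014, 0.000)
t=0.060: state=(0.986, 0.014, 0.000)
continuing one RK4 step at a time; state shown every 25 steps (Δt=0.5):
t=0.500: state=(0.971, 0.025, 0.004)
t=1.000: state=(0.940, 0.048, 0.012)
t=1.500: state=(0.886, 0.088, 0.027)
t=2.000: state=(0.797, 0.151, 0.053)
t=2.500: state=(0.670, 0.235, 0.095)
t=3.000: state=(0.520, 0.323, 0.157)
t=3.500: state=(0.377, 0.387, 0.236)
t=4.000: state=(0.262, 0.413, 0.326)
t=4.500: state=(0.181, 0.403, 0.416)
t=5.000: state=(0.127, 0.370, 0.502)
t=5.500: state=(0.093, 0.327, 0.580)
t=6.000: state=(0.071, 0.282, 0.647)
t=6.500: state=(0.056, 0.239, 0.705)
t=7.000: state=(0.046, 0.201, 0.754)
t=7.500: state=(0.039, 0.167, 0.794)
t=8.000: state=(0.034, 0.138, 0.828)
t=8.500: state=(0.030, 0.114, 0.856)
t=9.000: state=(0.027, 0.094, 0.879)
t=9.500: state=(0.025, 0.077, 0.898)
t=10.000: state=(0.024, 0.063, 0.913)
t=10.500: state=(0.023, 0.052, 0.926)
t=10.840: state=(0.022, 0.045, 0.933)
compare at T: S=0.022, I=0.045, R=0.933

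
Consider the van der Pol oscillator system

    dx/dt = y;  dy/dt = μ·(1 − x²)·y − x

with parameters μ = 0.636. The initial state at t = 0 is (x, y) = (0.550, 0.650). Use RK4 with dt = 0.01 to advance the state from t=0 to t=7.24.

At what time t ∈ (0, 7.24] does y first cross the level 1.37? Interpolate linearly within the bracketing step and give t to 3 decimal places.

t=0.000: state=(0.550, 0.650)
step 1 (dt=0.01): k1=(0.650, -0.262), k2=(0.649, -0.267), k3=(0.649, -0.267), k4=(0.647, -0.272); state += dt/6·(k1+2k2+2k3+k4)
t=0.010: state=(0.556, 0.647)
t=0.020: state=(0.563, 0.645)
t=0.030: state=(0.569, 0.642)
continuing one RK4 step at a time; state shown every 25 steps (Δt=0.25):
t=0.250: state=(0.702, 0.552)
t=0.500: state=(0.821, 0.392)
t=0.750: state=(0.894, 0.189)
t=1.000: state=(0.913, -0.036)
t=1.250: state=(0.876, -0.265)
t=1.500: state=(0.781, -0.492)
t=1.750: state=(0.630, -0.718)
t=2.000: state=(0.422, -0.946)
t=2.250: state=(0.157, -1.173)
t=2.500: state=(-0.163, -1.375)
t=2.750: state=(-0.524, -1.489)
t=3.000: state=(-0.893, -1.426)
t=3.250: state=(-1.217, -1.136)
t=3.500: state=(-1.447, -0.687)
t=3.750: state=(-1.559, -0.218)
t=4.000: state=(-1.563, 0.177)
t=4.250: state=(-1.478, 0.488)
t=4.500: state=(-1.323, 0.745)
t=4.750: state=(-1.107, 0.984)
t=5.000: state=(-0.830, 1.237)
t=5.110: state=(-0.688, 1.359)
next step: t=5.120: state=(-0.674, 1.370) — y has crossed 1.37
linear interpolation between t=5.110 (1.35873) and t=5.120 (1.37019) → t≈5.120

t = 5.120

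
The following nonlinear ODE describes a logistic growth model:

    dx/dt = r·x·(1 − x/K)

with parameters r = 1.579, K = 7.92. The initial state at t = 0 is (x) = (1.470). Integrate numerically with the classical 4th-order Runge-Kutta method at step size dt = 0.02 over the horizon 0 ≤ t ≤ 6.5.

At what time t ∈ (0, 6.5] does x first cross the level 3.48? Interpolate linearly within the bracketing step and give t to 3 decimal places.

t = 0.782

t=0.000: state=(1.470)
step 1 (dt=0.02): k1=(1.890), k2=(1.909), k3=(1.909), k4=(1.928); state += dt/6·(k1+2k2+2k3+k4)
t=0.020: state=(1.508)
t=0.040: state=(1.547)
t=0.060: state=(1.587)
continuing one RK4 step at a time; state shown every 25 steps (Δt=0.5):
t=0.500: state=(2.647)
t=0.780: state=(3.473)
next step: t=0.800: state=(3.535) — x has crossed 3.48
linear interpolation between t=0.780 (3.47303) and t=0.800 (3.53472) → t≈0.782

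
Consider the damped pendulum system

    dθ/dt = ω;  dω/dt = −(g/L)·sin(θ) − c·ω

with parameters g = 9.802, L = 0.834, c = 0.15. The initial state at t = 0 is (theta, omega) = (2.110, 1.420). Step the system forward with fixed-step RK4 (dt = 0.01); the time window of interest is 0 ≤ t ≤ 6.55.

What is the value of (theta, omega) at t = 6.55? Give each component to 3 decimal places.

t=0.000: state=(2.110, 1.420)
step 1 (dt=0.01): k1=(1.420, -10.298), k2=(1.369, -10.248), k3=(1.369, -10.249), k4=(1.318, -10.200); state += dt/6·(k1+2k2+2k3+k4)
t=0.010: state=(2.124, 1.318)
t=0.020: state=(2.136, 1.216)
t=0.030: state=(2.148, 1.115)
continuing one RK4 step at a time; state shown every 25 steps (Δt=0.25):
t=0.250: state=(2.160, -0.988)
t=0.500: state=(1.595, -3.614)
t=0.750: state=(0.378, -5.802)
t=1.000: state=(-1.010, -4.689)
t=1.250: state=(-1.815, -1.723)
t=1.500: state=(-1.895, 1.055)
t=1.750: state=(-1.282, 3.847)
t=2.000: state=(-0.062, 5.455)
t=2.250: state=(1.149, 3.759)
t=2.500: state=(1.718, 0.784)
t=2.750: state=(1.552, -2.102)
t=3.000: state=(0.692, -4.600)
t=3.250: state=(-0.535, -4.633)
t=3.500: state=(-1.400, -2.074)
t=3.750: state=(-1.547, 0.880)
t=4.000: state=(-0.976, 3.600)
t=4.250: state=(0.117, 4.658)
t=4.500: state=(1.097, 2.812)
t=4.750: state=(1.442, -0.078)
t=5.000: state=(1.068, -2.845)
t=5.250: state=(0.119, -4.359)
t=5.500: state=(-0.869, -3.109)
t=5.750: state=(-1.315, -0.384)
t=6.000: state=(-1.061, 2.354)
t=6.250: state=(-0.224, 4.017)
t=6.500: state=(0.723, 3.122)
t=6.550: state=(0.869, 2.680)

(theta, omega) = (0.869, 2.680)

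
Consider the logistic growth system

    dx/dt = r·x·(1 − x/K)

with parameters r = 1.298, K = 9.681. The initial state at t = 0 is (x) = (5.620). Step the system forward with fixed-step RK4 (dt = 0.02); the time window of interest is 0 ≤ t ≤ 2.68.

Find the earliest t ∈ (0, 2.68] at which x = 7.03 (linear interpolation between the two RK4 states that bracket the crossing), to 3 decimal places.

t = 0.501

t=0.000: state=(5.620)
step 1 (dt=0.02): k1=(3.060), k2=(3.053), k3=(3.054), k4=(3.047); state += dt/6·(k1+2k2+2k3+k4)
t=0.020: state=(5.681)
t=0.040: state=(5.742)
t=0.060: state=(5.802)
continuing one RK4 step at a time; state shown every 5 steps (Δt=0.1):
t=0.100: state=(5.922)
t=0.200: state=(6.216)
t=0.300: state=(6.499)
t=0.400: state=(6.770)
t=0.500: state=(7.027)
next step: t=0.520: state=(7.077) — x has crossed 7.03
linear interpolation between t=0.500 (7.02741) and t=0.520 (7.07712) → t≈0.501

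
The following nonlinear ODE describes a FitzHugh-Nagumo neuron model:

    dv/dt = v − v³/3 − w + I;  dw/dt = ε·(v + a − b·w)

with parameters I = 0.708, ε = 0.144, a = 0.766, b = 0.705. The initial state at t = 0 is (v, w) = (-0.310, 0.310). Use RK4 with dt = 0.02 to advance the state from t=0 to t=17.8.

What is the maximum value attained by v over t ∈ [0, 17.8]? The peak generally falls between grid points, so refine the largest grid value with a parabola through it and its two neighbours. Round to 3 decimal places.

t=0.000: state=(-0.310, 0.310)
step 1 (dt=0.02): k1=(0.098, 0.034), k2=(0.098, 0.034), k3=(0.098, 0.034), k4=(0.099, 0.034); state += dt/6·(k1+2k2+2k3+k4)
t=0.020: state=(-0.308, 0.311)
t=0.040: state=(-0.306, 0.311)
t=0.060: state=(-0.304, 0.312)
continuing one RK4 step at a time; state shown every 50 steps (Δt=1):
t=1.000: state=(-0.175, 0.351)
t=2.000: state=(0.097, 0.415)
t=3.000: state=(0.665, 0.528)
t=4.000: state=(1.373, 0.725)
t=5.000: state=(1.581, 0.968)
t=6.000: state=(1.508, 1.192)
t=7.000: state=(1.368, 1.379)
t=8.000: state=(1.195, 1.527)
t=9.000: state=(0.973, 1.633)
t=10.000: state=(0.644, 1.693)
t=11.000: state=(-0.009, 1.683)
t=12.000: state=(-1.374, 1.535)
t=13.000: state=(-1.939, 1.249)
t=14.000: state=(-1.887, 0.970)
t=15.000: state=(-1.790, 0.729)
t=16.000: state=(-1.689, 0.526)
t=17.000: state=(-1.589, 0.355)
t=17.800: state=(-1.508, 0.241)
largest grid value and its neighbours: v(5.000)=1.58085, v(5.020)=1.58087, v(5.040)=1.58081
parabola through these three points peaks at t≈5.016 with v≈1.58088

max v = 1.581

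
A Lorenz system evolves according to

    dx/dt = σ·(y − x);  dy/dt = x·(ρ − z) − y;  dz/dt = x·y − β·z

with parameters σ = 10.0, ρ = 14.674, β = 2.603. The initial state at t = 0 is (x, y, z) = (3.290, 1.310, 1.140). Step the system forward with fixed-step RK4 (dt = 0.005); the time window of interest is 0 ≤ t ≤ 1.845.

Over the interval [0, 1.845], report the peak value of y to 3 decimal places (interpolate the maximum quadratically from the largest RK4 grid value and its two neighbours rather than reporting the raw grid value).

max y = 13.778

t=0.000: state=(3.290, 1.310, 1.140)
step 1 (dt=0.005): k1=(-19.800, 43.217, 1.342), k2=(-18.225, 42.428, 1.619), k3=(-18.284, 42.481, 1.616), k4=(-16.762, 41.741, 1.881); state += dt/6·(k1+2k2+2k3+k4)
t=0.005: state=(3.199, 1.522, 1.148)
t=0.010: state=(3.122, 1.728, 1.159)
t=0.015: state=(3.059, 1.927, 1.172)
continuing one RK4 step at a time; state shown every 20 steps (Δt=0.1):
t=0.100: state=(3.435, 5.074, 1.778)
t=0.200: state=(6.111, 9.733, 4.497)
t=0.300: state=(10.096, 13.732, 12.354)
t=0.400: state=(11.282, 9.267, 21.584)
t=0.500: state=(7.006, 1.782, 20.961)
t=0.600: state=(2.732, -0.289, 16.365)
t=0.700: state=(0.801, -0.269, 12.569)
t=0.800: state=(0.188, -0.110, 9.681)
t=0.900: state=(0.026, -0.051, 7.462)
t=1.000: state=(-0.019, -0.047, 5.752)
t=1.100: state=(-0.045, -0.072, 4.434)
t=1.200: state=(-0.081, -0.129, 3.418)
t=1.300: state=(-0.149, -0.241, 2.637)
t=1.400: state=(-0.281, -0.464, 2.039)
t=1.500: state=(-0.545, -0.910, 1.596)
t=1.600: state=(-1.074, -1.811, 1.326)
t=1.700: state=(-2.139, -3.614, 1.402)
t=1.800: state=(-4.223, -7.022, 2.568)
t=1.845: state=(-5.649, -9.184, 3.987)
largest grid value and its neighbours: y(0.305)=13.76808, y(0.310)=13.77754, y(0.315)=13.75962
parabola through these three points peaks at t≈0.309 with y≈13.77787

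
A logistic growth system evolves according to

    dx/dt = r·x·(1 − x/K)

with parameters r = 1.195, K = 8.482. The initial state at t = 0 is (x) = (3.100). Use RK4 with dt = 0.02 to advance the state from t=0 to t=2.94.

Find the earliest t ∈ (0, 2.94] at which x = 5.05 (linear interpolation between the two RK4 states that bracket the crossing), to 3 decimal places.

t=0.000: state=(3.100)
step 1 (dt=0.02): k1=(2.351), k2=(2.358), k3=(2.358), k4=(2.365); state += dt/6·(k1+2k2+2k3+k4)
t=0.020: state=(3.147)
t=0.040: state=(3.195)
t=0.060: state=(3.242)
continuing one RK4 step at a time; state shown every 5 steps (Δt=0.1):
t=0.100: state=(3.339)
t=0.200: state=(3.583)
t=0.300: state=(3.833)
t=0.400: state=(4.085)
t=0.500: state=(4.338)
t=0.600: state=(4.591)
t=0.700: state=(4.841)
t=0.780: state=(5.038)
next step: t=0.800: state=(5.087) — x has crossed 5.05
linear interpolation between t=0.780 (5.03814) and t=0.800 (5.08691) → t≈0.785

t = 0.785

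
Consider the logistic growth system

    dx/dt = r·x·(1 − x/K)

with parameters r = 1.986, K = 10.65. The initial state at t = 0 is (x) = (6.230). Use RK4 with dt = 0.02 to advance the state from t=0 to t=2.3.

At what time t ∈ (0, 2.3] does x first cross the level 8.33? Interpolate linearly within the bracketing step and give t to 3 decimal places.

t = 0.471

t=0.000: state=(6.230)
step 1 (dt=0.02): k1=(5.135), k2=(5.117), k3=(5.117), k4=(5.098); state += dt/6·(k1+2k2+2k3+k4)
t=0.020: state=(6.332)
t=0.040: state=(6.434)
t=0.060: state=(6.535)
continuing one RK4 step at a time; state shown every 5 steps (Δt=0.1):
t=0.100: state=(6.733)
t=0.200: state=(7.211)
t=0.300: state=(7.656)
t=0.400: state=(8.065)
t=0.460: state=(8.291)
next step: t=0.480: state=(8.363) — x has crossed 8.33
linear interpolation between t=0.460 (8.29075) and t=0.480 (8.36289) → t≈0.471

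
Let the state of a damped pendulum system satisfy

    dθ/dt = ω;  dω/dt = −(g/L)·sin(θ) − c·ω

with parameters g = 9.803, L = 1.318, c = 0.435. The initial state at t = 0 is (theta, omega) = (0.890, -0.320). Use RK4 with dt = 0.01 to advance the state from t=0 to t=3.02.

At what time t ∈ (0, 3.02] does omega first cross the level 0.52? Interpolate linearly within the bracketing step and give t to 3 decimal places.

t=0.000: state=(0.890, -0.320)
step 1 (dt=0.01): k1=(-0.320, -5.640), k2=(-0.348, -5.621), k3=(-0.348, -5.620), k4=(-0.376, -5.600); state += dt/6·(k1+2k2+2k3+k4)
t=0.010: state=(0.887, -0.376)
t=0.020: state=(0.882, -0.432)
t=0.030: state=(0.878, -0.487)
continuing one RK4 step at a time; state shown every 10 steps (Δt=0.1):
t=0.100: state=(0.831, -0.860)
t=0.200: state=(0.720, -1.334)
t=0.300: state=(0.567, -1.715)
t=0.400: state=(0.381, -1.975)
t=0.500: state=(0.177, -2.091)
t=0.600: state=(-0.032, -2.054)
t=0.700: state=(-0.229, -1.870)
t=0.800: state=(-0.402, -1.563)
t=0.900: state=(-0.539, -1.164)
t=1.000: state=(-0.633, -0.710)
t=1.100: state=(-0.680, -0.233)
t=1.200: state=(-0.680, 0.237)
t=1.260: state=(-0.657, 0.504)
next step: t=1.270: state=(-0.652, 0.547) — omega has crossed 0.52
linear interpolation between t=1.260 (0.50404) and t=1.270 (0.54705) → t≈1.264

t = 1.264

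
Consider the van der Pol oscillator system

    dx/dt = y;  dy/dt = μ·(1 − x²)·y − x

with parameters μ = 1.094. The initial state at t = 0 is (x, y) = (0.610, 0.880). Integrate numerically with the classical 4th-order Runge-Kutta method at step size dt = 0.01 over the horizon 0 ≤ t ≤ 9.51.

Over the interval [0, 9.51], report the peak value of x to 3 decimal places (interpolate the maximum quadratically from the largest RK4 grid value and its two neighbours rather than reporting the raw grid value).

max x = 2.007

t=0.000: state=(0.610, 0.880)
step 1 (dt=0.01): k1=(0.880, -0.006), k2=(0.880, -0.015), k3=(0.880, -0.015), k4=(0.880, -0.025); state += dt/6·(k1+2k2+2k3+k4)
t=0.010: state=(0.619, 0.880)
t=0.020: state=(0.628, 0.880)
t=0.030: state=(0.636, 0.879)
continuing one RK4 step at a time; state shown every 50 steps (Δt=0.5):
t=0.500: state=(1.006, 0.615)
t=1.000: state=(1.169, 0.026)
t=1.500: state=(1.045, -0.507)
t=2.000: state=(0.661, -1.055)
t=2.500: state=(-0.064, -1.909)
t=3.000: state=(-1.187, -2.224)
t=3.500: state=(-1.860, -0.422)
t=4.000: state=(-1.818, 0.406)
t=4.500: state=(-1.538, 0.692)
t=5.000: state=(-1.120, 1.006)
t=5.500: state=(-0.478, 1.648)
t=6.000: state=(0.618, 2.710)
t=6.500: state=(1.787, 1.363)
t=7.000: state=(1.994, -0.198)
t=7.500: state=(1.786, -0.564)
t=8.000: state=(1.451, -0.781)
t=8.500: state=(0.981, -1.141)
t=9.000: state=(0.238, -1.935)
t=9.500: state=(-0.994, -2.751)
t=9.510: state=(-1.022, -2.740)
largest grid value and its neighbours: x(6.870)=2.00663, x(6.880)=2.00674, x(6.890)=2.00665
parabola through these three points peaks at t≈6.880 with x≈2.00674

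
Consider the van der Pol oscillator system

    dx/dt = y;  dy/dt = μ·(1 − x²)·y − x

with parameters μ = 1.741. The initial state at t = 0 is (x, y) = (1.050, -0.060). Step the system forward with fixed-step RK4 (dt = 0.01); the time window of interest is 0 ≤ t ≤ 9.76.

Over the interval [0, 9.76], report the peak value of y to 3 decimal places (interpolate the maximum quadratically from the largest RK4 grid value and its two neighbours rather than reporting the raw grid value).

t=0.000: state=(1.050, -0.060)
step 1 (dt=0.01): k1=(-0.060, -1.039), k2=(-0.065, -1.038), k3=(-0.065, -1.038), k4=(-0.070, -1.037); state += dt/6·(k1+2k2+2k3+k4)
t=0.010: state=(1.049, -0.070)
t=0.020: state=(1.049, -0.081)
t=0.030: state=(1.048, -0.091)
continuing one RK4 step at a time; state shown every 50 steps (Δt=0.5):
t=0.500: state=(0.893, -0.571)
t=1.000: state=(0.439, -1.346)
t=1.500: state=(-0.626, -2.998)
t=2.000: state=(-1.838, -0.984)
t=2.500: state=(-1.906, 0.275)
t=3.000: state=(-1.720, 0.440)
t=3.500: state=(-1.470, 0.567)
t=4.000: state=(-1.134, 0.811)
t=4.500: state=(-0.594, 1.472)
t=5.000: state=(0.556, 3.301)
t=5.500: state=(1.910, 1.043)
t=6.000: state=(1.977, -0.277)
t=6.500: state=(1.796, -0.417)
t=7.000: state=(1.564, -0.520)
t=7.500: state=(1.264, -0.704)
t=8.000: state=(0.818, -1.156)
t=8.500: state=(-0.049, -2.570)
t=9.000: state=(-1.616, -2.433)
t=9.500: state=(-2.013, 0.121)
t=9.760: state=(-1.951, 0.319)
largest grid value and its neighbours: y(5.100)=3.50423, y(5.110)=3.50487, y(5.120)=3.50117
parabola through these three points peaks at t≈5.106 with y≈3.50514

max y = 3.505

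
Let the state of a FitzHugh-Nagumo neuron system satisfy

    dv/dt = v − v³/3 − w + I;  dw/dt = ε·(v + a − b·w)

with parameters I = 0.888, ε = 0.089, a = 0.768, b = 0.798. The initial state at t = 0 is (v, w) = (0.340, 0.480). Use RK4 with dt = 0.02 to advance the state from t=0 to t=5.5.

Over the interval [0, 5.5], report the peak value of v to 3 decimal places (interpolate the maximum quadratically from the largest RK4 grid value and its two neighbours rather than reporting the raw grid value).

t=0.000: state=(0.340, 0.480)
step 1 (dt=0.02): k1=(0.735, 0.065), k2=(0.741, 0.065), k3=(0.741, 0.065), k4=(0.747, 0.066); state += dt/6·(k1+2k2+2k3+k4)
t=0.020: state=(0.355, 0.481)
t=0.040: state=(0.370, 0.483)
t=0.060: state=(0.385, 0.484)
continuing one RK4 step at a time; state shown every 10 steps (Δt=0.2):
t=0.200: state=(0.499, 0.494)
t=0.400: state=(0.679, 0.511)
t=0.600: state=(0.876, 0.531)
t=0.800: state=(1.078, 0.555)
t=1.000: state=(1.268, 0.581)
t=1.200: state=(1.432, 0.610)
t=1.400: state=(1.559, 0.642)
t=1.600: state=(1.649, 0.675)
t=1.800: state=(1.708, 0.709)
t=2.000: state=(1.743, 0.743)
t=2.200: state=(1.760, 0.777)
t=2.400: state=(1.766, 0.811)
t=2.600: state=(1.764, 0.844)
t=2.800: state=(1.758, 0.877)
t=3.000: state=(1.748, 0.909)
t=3.200: state=(1.737, 0.940)
t=3.400: state=(1.724, 0.971)
t=3.600: state=(1.710, 1.002)
t=3.800: state=(1.696, 1.031)
t=4.000: state=(1.681, 1.060)
t=4.200: state=(1.666, 1.088)
t=4.400: state=(1.651, 1.116)
t=4.600: state=(1.635, 1.143)
t=4.800: state=(1.620, 1.169)
t=5.000: state=(1.604, 1.194)
t=5.200: state=(1.589, 1.219)
t=5.400: state=(1.573, 1.244)
t=5.500: state=(1.565, 1.256)
largest grid value and its neighbours: v(2.420)=1.76592, v(2.440)=1.76597, v(2.460)=1.76595
parabola through these three points peaks at t≈2.445 with v≈1.76597

max v = 1.766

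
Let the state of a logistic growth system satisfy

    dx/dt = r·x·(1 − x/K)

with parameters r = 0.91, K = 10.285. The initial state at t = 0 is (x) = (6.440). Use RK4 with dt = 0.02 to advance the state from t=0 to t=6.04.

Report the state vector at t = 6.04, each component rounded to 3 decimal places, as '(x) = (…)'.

(x) = (10.260)

t=0.000: state=(6.440)
step 1 (dt=0.02): k1=(2.191), k2=(2.186), k3=(2.186), k4=(2.181); state += dt/6·(k1+2k2+2k3+k4)
t=0.020: state=(6.484)
t=0.040: state=(6.527)
t=0.060: state=(6.571)
continuing one RK4 step at a time; state shown every 10 steps (Δt=0.2):
t=0.200: state=(6.867)
t=0.400: state=(7.269)
t=0.600: state=(7.642)
t=0.800: state=(7.983)
t=1.000: state=(8.292)
t=1.200: state=(8.568)
t=1.400: state=(8.813)
t=1.600: state=(9.028)
t=1.800: state=(9.216)
t=2.000: state=(9.378)
t=2.200: state=(9.518)
t=2.400: state=(9.637)
t=2.600: state=(9.739)
t=2.800: state=(9.826)
t=3.000: state=(9.900)
t=3.200: state=(9.962)
t=3.400: state=(10.014)
t=3.600: state=(10.058)
t=3.800: state=(10.095)
t=4.000: state=(10.126)
t=4.200: state=(10.152)
t=4.400: state=(10.174)
t=4.600: state=(10.192)
t=4.800: state=(10.208)
t=5.000: state=(10.221)
t=5.200: state=(10.231)
t=5.400: state=(10.240)
t=5.600: state=(10.248)
t=5.800: state=(10.254)
t=6.000: state=(10.259)
t=6.040: state=(10.260)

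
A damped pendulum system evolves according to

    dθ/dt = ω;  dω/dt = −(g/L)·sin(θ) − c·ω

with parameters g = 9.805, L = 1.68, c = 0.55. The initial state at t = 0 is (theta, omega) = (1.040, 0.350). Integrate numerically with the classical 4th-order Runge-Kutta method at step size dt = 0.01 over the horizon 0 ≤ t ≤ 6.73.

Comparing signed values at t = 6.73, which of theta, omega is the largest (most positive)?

largest component: omega

t=0.000: state=(1.040, 0.350)
step 1 (dt=0.01): k1=(0.350, -5.226), k2=(0.324, -5.217), k3=(0.324, -5.216), k4=(0.298, -5.207); state += dt/6·(k1+2k2+2k3+k4)
t=0.010: state=(1.043, 0.298)
t=0.020: state=(1.046, 0.246)
t=0.030: state=(1.048, 0.194)
continuing one RK4 step at a time; state shown every 25 steps (Δt=0.25):
t=0.250: state=(0.971, -0.863)
t=0.500: state=(0.636, -1.743)
t=0.750: state=(0.149, -2.036)
t=1.000: state=(-0.323, -1.638)
t=1.250: state=(-0.631, -0.778)
t=1.500: state=(-0.704, 0.188)
t=1.750: state=(-0.552, 0.980)
t=2.000: state=(-0.246, 1.388)
t=2.250: state=(0.100, 1.301)
t=2.500: state=(0.369, 0.799)
t=2.750: state=(0.484, 0.113)
t=3.000: state=(0.431, -0.519)
t=3.250: state=(0.245, -0.911)
t=3.500: state=(0.004, -0.961)
t=3.750: state=(-0.208, -0.688)
t=4.000: state=(-0.324, -0.227)
t=4.250: state=(-0.320, 0.247)
t=4.500: state=(-0.213, 0.581)
t=4.750: state=(-0.049, 0.685)
t=5.000: state=(0.110, 0.549)
t=5.250: state=(0.212, 0.251)
t=5.500: state=(0.231, -0.091)
t=5.750: state=(0.173, -0.359)
t=6.000: state=(0.065, -0.476)
t=6.250: state=(-0.051, -0.421)
t=6.500: state=(-0.135, -0.234)
t=6.730: state=(-0.163, -0.013)
compare at T: theta=-0.163, omega=-0.013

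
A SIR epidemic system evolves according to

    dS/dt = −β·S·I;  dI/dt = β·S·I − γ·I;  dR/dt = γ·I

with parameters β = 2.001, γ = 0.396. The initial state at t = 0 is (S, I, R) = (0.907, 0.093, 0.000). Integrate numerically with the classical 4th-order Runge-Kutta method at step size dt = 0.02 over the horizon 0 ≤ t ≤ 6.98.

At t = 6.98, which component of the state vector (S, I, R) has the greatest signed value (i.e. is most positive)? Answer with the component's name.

t=0.000: state=(0.907, 0.093, 0.000)
step 1 (dt=0.02): k1=(-0.169, 0.132, 0.037), k2=(-0.171, 0.134, 0.037), k3=(-0.171, 0.134, 0.037), k4=(-0.173, 0.135, 0.038); state += dt/6·(k1+2k2+2k3+k4)
t=0.020: state=(0.904, 0.096, 0.001)
t=0.040: state=(0.900, 0.098, 0.002)
t=0.060: state=(0.896, 0.101, 0.002)
continuing one RK4 step at a time; state shown every 25 steps (Δt=0.5):
t=0.500: state=(0.794, 0.180, 0.026)
t=1.000: state=(0.626, 0.301, 0.073)
t=1.500: state=(0.435, 0.419, 0.145)
t=2.000: state=(0.275, 0.489, 0.236)
t=2.500: state=(0.167, 0.498, 0.335)
t=3.000: state=(0.103, 0.466, 0.431)
t=3.500: state=(0.066, 0.416, 0.518)
t=4.000: state=(0.045, 0.360, 0.595)
t=4.500: state=(0.032, 0.307, 0.661)
t=5.000: state=(0.024, 0.259, 0.717)
t=5.500: state=(0.019, 0.217, 0.764)
t=6.000: state=(0.016, 0.181, 0.803)
t=6.500: state=(0.013, 0.151, 0.836)
t=6.980: state=(0.012, 0.126, 0.862)
compare at T: S=0.012, I=0.126, R=0.862

largest component: R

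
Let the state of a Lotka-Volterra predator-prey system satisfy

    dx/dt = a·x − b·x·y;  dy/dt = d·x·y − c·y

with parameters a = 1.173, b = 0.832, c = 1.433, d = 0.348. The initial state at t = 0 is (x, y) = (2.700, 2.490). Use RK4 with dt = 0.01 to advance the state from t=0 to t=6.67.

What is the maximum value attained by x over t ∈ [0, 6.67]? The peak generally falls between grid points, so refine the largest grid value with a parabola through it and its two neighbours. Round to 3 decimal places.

max x = 7.658

t=0.000: state=(2.700, 2.490)
step 1 (dt=0.01): k1=(-2.426, -1.229), k2=(-2.402, -1.236), k3=(-2.402, -1.236), k4=(-2.377, -1.243); state += dt/6·(k1+2k2+2k3+k4)
t=0.010: state=(2.676, 2.478)
t=0.020: state=(2.652, 2.465)
t=0.030: state=(2.629, 2.453)
continuing one RK4 step at a time; state shown every 25 steps (Δt=0.25):
t=0.250: state=(2.232, 2.153)
t=0.500: state=(1.984, 1.805)
t=0.750: state=(1.889, 1.491)
t=1.000: state=(1.911, 1.229)
t=1.250: state=(2.029, 1.019)
t=1.500: state=(2.241, 0.857)
t=1.750: state=(2.547, 0.737)
t=2.000: state=(2.957, 0.654)
t=2.250: state=(3.481, 0.604)
t=2.500: state=(4.125, 0.587)
t=2.750: state=(4.888, 0.607)
t=3.000: state=(5.743, 0.673)
t=3.250: state=(6.611, 0.806)
t=3.500: state=(7.334, 1.035)
t=3.750: state=(7.658, 1.394)
t=4.000: state=(7.317, 1.879)
t=4.250: state=(6.290, 2.383)
t=4.500: state=(4.941, 2.716)
t=4.750: state=(3.729, 2.762)
t=5.000: state=(2.864, 2.564)
t=5.250: state=(2.326, 2.242)
t=5.500: state=(2.030, 1.891)
t=5.750: state=(1.901, 1.566)
t=6.000: state=(1.895, 1.290)
t=6.250: state=(1.991, 1.067)
t=6.500: state=(2.178, 0.893)
t=6.670: state=(2.359, 0.801)
largest grid value and its neighbours: x(3.750)=7.65753, x(3.760)=7.65800, x(3.770)=7.65737
parabola through these three points peaks at t≈3.759 with x≈7.65800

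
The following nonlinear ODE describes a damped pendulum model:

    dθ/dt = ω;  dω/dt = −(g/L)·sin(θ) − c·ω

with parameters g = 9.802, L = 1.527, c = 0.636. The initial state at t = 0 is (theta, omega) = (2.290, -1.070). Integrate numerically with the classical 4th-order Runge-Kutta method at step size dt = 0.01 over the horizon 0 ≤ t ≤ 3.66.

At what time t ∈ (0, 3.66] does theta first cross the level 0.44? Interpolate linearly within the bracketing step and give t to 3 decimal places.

t = 0.709

t=0.000: state=(2.290, -1.070)
step 1 (dt=0.01): k1=(-1.070, -4.149), k2=(-1.091, -4.158), k3=(-1.091, -4.159), k4=(-1.112, -4.168); state += dt/6·(k1+2k2+2k3+k4)
t=0.010: state=(2.279, -1.112)
t=0.020: state=(2.268, -1.153)
t=0.030: state=(2.256, -1.195)
continuing one RK4 step at a time; state shown every 20 steps (Δt=0.2):
t=0.200: state=(1.990, -1.946)
t=0.400: state=(1.507, -2.887)
t=0.600: state=(0.847, -3.637)
t=0.700: state=(0.474, -3.792)
next step: t=0.710: state=(0.436, -3.797) — theta has crossed 0.44
linear interpolation between t=0.700 (0.47420) and t=0.710 (0.43625) → t≈0.709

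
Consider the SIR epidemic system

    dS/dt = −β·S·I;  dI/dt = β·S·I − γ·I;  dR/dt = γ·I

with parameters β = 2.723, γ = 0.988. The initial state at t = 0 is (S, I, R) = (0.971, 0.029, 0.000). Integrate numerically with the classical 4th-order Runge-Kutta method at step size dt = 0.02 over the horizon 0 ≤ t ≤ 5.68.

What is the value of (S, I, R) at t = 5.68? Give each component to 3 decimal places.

(S, I, R) = (0.089, 0.044, 0.867)

t=0.000: state=(0.971, 0.029, 0.000)
step 1 (dt=0.02): k1=(-0.077, 0.048, 0.029), k2=(-0.078, 0.049, 0.029), k3=(-0.078, 0.049, 0.029), k4=(-0.079, 0.050, 0.030); state += dt/6·(k1+2k2+2k3+k4)
t=0.020: state=(0.969, 0.030, 0.001)
t=0.040: state=(0.968, 0.031, 0.001)
t=0.060: state=(0.966, 0.032, 0.002)
continuing one RK4 step at a time; state shown every 10 steps (Δt=0.2):
t=0.200: state=(0.953, 0.040, 0.007)
t=0.400: state=(0.929, 0.055, 0.016)
t=0.600: state=(0.897, 0.074, 0.029)
t=0.800: state=(0.856, 0.098, 0.046)
t=1.000: state=(0.805, 0.127, 0.068)
t=1.200: state=(0.745, 0.159, 0.096)
t=1.400: state=(0.677, 0.192, 0.131)
t=1.600: state=(0.604, 0.224, 0.172)
t=1.800: state=(0.531, 0.250, 0.219)
t=2.000: state=(0.461, 0.269, 0.270)
t=2.200: state=(0.397, 0.278, 0.325)
t=2.400: state=(0.341, 0.279, 0.380)
t=2.600: state=(0.293, 0.272, 0.434)
t=2.800: state=(0.254, 0.259, 0.487)
t=3.000: state=(0.221, 0.242, 0.537)
t=3.200: state=(0.195, 0.222, 0.583)
t=3.400: state=(0.174, 0.202, 0.625)
t=3.600: state=(0.156, 0.181, 0.662)
t=3.800: state=(0.143, 0.161, 0.696)
t=4.000: state=(0.131, 0.143, 0.726)
t=4.200: state=(0.122, 0.125, 0.753)
t=4.400: state=(0.114, 0.110, 0.776)
t=4.600: state=(0.108, 0.096, 0.796)
t=4.800: state=(0.103, 0.083, 0.814)
t=5.000: state=(0.099, 0.072, 0.829)
t=5.200: state=(0.095, 0.062, 0.842)
t=5.400: state=(0.092, 0.054, 0.854)
t=5.600: state=(0.090, 0.046, 0.864)
t=5.680: state=(0.089, 0.044, 0.867)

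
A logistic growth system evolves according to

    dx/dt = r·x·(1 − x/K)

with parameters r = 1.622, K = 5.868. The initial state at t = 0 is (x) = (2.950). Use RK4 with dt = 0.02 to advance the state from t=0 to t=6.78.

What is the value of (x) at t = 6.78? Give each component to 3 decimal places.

t=0.000: state=(2.950)
step 1 (dt=0.02): k1=(2.379), k2=(2.379), k3=(2.379), k4=(2.378); state += dt/6·(k1+2k2+2k3+k4)
t=0.020: state=(2.998)
t=0.040: state=(3.045)
t=0.060: state=(3.093)
continuing one RK4 step at a time; state shown every 25 steps (Δt=0.5):
t=0.500: state=(4.076)
t=1.000: state=(4.909)
t=1.500: state=(5.399)
t=2.000: state=(5.650)
t=2.500: state=(5.769)
t=3.000: state=(5.824)
t=3.500: state=(5.848)
t=4.000: state=(5.859)
t=4.500: state=(5.864)
t=5.000: state=(5.866)
t=5.500: state=(5.867)
t=6.000: state=(5.868)
t=6.500: state=(5.868)
t=6.780: state=(5.868)

(x) = (5.868)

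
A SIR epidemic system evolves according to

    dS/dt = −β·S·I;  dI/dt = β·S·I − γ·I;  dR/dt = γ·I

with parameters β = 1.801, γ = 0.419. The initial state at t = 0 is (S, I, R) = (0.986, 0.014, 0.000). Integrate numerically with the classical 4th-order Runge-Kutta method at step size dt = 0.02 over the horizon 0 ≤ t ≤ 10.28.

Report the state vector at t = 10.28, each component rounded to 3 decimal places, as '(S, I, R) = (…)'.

t=0.000: state=(0.986, 0.014, 0.000)
step 1 (dt=0.02): k1=(-0.025, 0.019, 0.006), k2=(-0.025, 0.019, 0.006), k3=(-0.025, 0.019, 0.006), k4=(-0.026, 0.020, 0.006); state += dt/6·(k1+2k2+2k3+k4)
t=0.020: state=(0.985, 0.014, 0.000)
t=0.040: state=(0.985, 0.015, 0.000)
t=0.060: state=(0.984, 0.015, 0.000)
continuing one RK4 step at a time; state shown every 25 steps (Δt=0.5):
t=0.500: state=(0.968, 0.027, 0.004)
t=1.000: state=(0.935, 0.052, 0.012)
t=1.500: state=(0.876, 0.096, 0.027)
t=2.000: state=(0.780, 0.165, 0.054)
t=2.500: state=(0.646, 0.255, 0.098)
t=3.000: state=(0.493, 0.346, 0.161)
t=3.500: state=(0.350, 0.409, 0.241)
t=4.000: state=(0.239, 0.431, 0.330)
t=4.500: state=(0.162, 0.418, 0.419)
t=5.000: state=(0.113, 0.383, 0.504)
t=5.500: state=(0.082, 0.339, 0.579)
t=6.000: state=(0.061, 0.293, 0.646)
t=6.500: state=(0.048, 0.250, 0.702)
t=7.000: state=(0.039, 0.210, 0.750)
t=7.500: state=(0.033, 0.176, 0.791)
t=8.000: state=(0.028, 0.147, 0.825)
t=8.500: state=(0.025, 0.122, 0.853)
t=9.000: state=(0.023, 0.101, 0.876)
t=9.500: state=(0.021, 0.084, 0.895)
t=10.000: state=(0.020, 0.069, 0.911)
t=10.280: state=(0.019, 0.062, 0.919)

(S, I, R) = (0.019, 0.062, 0.919)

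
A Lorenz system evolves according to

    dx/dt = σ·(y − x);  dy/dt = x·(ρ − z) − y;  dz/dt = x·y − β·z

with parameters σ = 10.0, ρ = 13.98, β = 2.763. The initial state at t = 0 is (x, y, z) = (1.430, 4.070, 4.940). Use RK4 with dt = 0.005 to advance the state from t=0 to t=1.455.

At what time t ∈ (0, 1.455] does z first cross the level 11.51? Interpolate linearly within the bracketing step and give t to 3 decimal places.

t = 0.282

t=0.000: state=(1.430, 4.070, 4.940)
step 1 (dt=0.005): k1=(26.400, 8.857, -7.829), k2=(25.961, 9.461, -7.473), k3=(25.987, 9.448, -7.478), k4=(25.573, 10.043, -7.123); state += dt/6·(k1+2k2+2k3+k4)
t=0.005: state=(1.560, 4.117, 4.903)
t=0.010: state=(1.686, 4.170, 4.869)
t=0.015: state=(1.808, 4.229, 4.838)
continuing one RK4 step at a time; state shown every 10 steps (Δt=0.05):
t=0.050: state=(2.604, 4.786, 4.726)
t=0.100: state=(3.701, 5.966, 4.912)
t=0.150: state=(4.911, 7.506, 5.639)
t=0.200: state=(6.297, 9.225, 7.115)
t=0.250: state=(7.786, 10.731, 9.514)
t=0.280: state=(8.632, 11.274, 11.371)
next step: t=0.285: state=(8.762, 11.323, 11.703) — z has crossed 11.51
linear interpolation between t=0.280 (11.37124) and t=0.285 (11.70323) → t≈0.282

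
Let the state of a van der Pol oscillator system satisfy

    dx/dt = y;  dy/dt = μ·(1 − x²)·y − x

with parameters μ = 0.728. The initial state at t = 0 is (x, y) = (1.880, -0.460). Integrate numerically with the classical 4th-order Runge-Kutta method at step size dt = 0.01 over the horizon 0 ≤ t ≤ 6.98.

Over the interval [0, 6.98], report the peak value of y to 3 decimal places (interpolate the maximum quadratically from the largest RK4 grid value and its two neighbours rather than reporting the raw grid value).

max y = 2.416

t=0.000: state=(1.880, -0.460)
step 1 (dt=0.01): k1=(-0.460, -1.031), k2=(-0.465, -1.022), k3=(-0.465, -1.022), k4=(-0.470, -1.014); state += dt/6·(k1+2k2+2k3+k4)
t=0.010: state=(1.875, -0.470)
t=0.020: state=(1.871, -0.480)
t=0.030: state=(1.866, -0.490)
continuing one RK4 step at a time; state shown every 25 steps (Δt=0.25):
t=0.250: state=(1.737, -0.676)
t=0.500: state=(1.545, -0.851)
t=0.750: state=(1.311, -1.031)
t=1.000: state=(1.027, -1.247)
t=1.250: state=(0.682, -1.527)
t=1.500: state=(0.257, -1.883)
t=1.750: state=(-0.262, -2.253)
t=2.000: state=(-0.852, -2.399)
t=2.250: state=(-1.413, -1.988)
t=2.500: state=(-1.806, -1.122)
t=2.750: state=(-1.980, -0.316)
t=3.000: state=(-1.989, 0.201)
t=3.250: state=(-1.898, 0.504)
t=3.500: state=(-1.746, 0.703)
t=3.750: state=(-1.549, 0.870)
t=4.000: state=(-1.310, 1.046)
t=4.250: state=(-1.022, 1.262)
t=4.500: state=(-0.673, 1.544)
t=4.750: state=(-0.244, 1.903)
t=5.000: state=(0.280, 2.273)
t=5.250: state=(0.873, 2.405)
t=5.500: state=(1.433, 1.969)
t=5.750: state=(1.820, 1.091)
t=6.000: state=(1.987, 0.292)
t=6.250: state=(1.991, -0.216)
t=6.500: state=(1.896, -0.513)
t=6.750: state=(1.742, -0.710)
t=6.980: state=(1.562, -0.862)
largest grid value and its neighbours: y(5.190)=2.41548, y(5.200)=2.41600, y(5.210)=2.41565
parabola through these three points peaks at t≈5.201 with y≈2.41601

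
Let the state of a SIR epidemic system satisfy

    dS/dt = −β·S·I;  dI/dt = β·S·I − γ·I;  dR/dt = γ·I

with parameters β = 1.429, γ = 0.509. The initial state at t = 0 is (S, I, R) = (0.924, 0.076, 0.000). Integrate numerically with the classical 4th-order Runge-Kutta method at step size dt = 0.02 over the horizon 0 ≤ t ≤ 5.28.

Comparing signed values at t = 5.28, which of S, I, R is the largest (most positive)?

largest component: R

t=0.000: state=(0.924, 0.076, 0.000)
step 1 (dt=0.02): k1=(-0.100, 0.062, 0.039), k2=(-0.101, 0.062, 0.039), k3=(-0.101, 0.062, 0.039), k4=(-0.102, 0.062, 0.039); state += dt/6·(k1+2k2+2k3+k4)
t=0.020: state=(0.922, 0.077, 0.001)
t=0.040: state=(0.920, 0.078, 0.002)
t=0.060: state=(0.918, 0.080, 0.002)
continuing one RK4 step at a time; state shown every 10 steps (Δt=0.2):
t=0.200: state=(0.902, 0.089, 0.008)
t=0.400: state=(0.878, 0.104, 0.018)
t=0.600: state=(0.850, 0.120, 0.030)
t=0.800: state=(0.820, 0.138, 0.043)
t=1.000: state=(0.786, 0.156, 0.058)
t=1.200: state=(0.749, 0.176, 0.075)
t=1.400: state=(0.711, 0.196, 0.093)
t=1.600: state=(0.670, 0.215, 0.114)
t=1.800: state=(0.628, 0.234, 0.137)
t=2.000: state=(0.586, 0.252, 0.162)
t=2.200: state=(0.544, 0.267, 0.189)
t=2.400: state=(0.503, 0.280, 0.216)
t=2.600: state=(0.464, 0.291, 0.245)
t=2.800: state=(0.426, 0.298, 0.275)
t=3.000: state=(0.391, 0.303, 0.306)
t=3.200: state=(0.359, 0.304, 0.337)
t=3.400: state=(0.329, 0.303, 0.368)
t=3.600: state=(0.302, 0.300, 0.399)
t=3.800: state=(0.277, 0.294, 0.429)
t=4.000: state=(0.255, 0.286, 0.458)
t=4.200: state=(0.235, 0.278, 0.487)
t=4.400: state=(0.218, 0.267, 0.515)
t=4.600: state=(0.202, 0.256, 0.542)
t=4.800: state=(0.188, 0.245, 0.567)
t=5.000: state=(0.176, 0.233, 0.591)
t=5.200: state=(0.165, 0.221, 0.615)
t=5.280: state=(0.161, 0.216, 0.623)
compare at T: S=0.161, I=0.216, R=0.623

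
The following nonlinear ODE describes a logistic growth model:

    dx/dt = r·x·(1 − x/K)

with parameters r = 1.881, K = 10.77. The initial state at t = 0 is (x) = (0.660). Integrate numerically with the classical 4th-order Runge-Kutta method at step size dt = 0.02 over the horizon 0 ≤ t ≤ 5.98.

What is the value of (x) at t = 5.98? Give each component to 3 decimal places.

(x) = (10.768)

t=0.000: state=(0.660)
step 1 (dt=0.02): k1=(1.165), k2=(1.185), k3=(1.185), k4=(1.204); state += dt/6·(k1+2k2+2k3+k4)
t=0.020: state=(0.684)
t=0.040: state=(0.708)
t=0.060: state=(0.733)
continuing one RK4 step at a time; state shown every 10 steps (Δt=0.2):
t=0.200: state=(0.935)
t=0.400: state=(1.310)
t=0.600: state=(1.808)
t=0.800: state=(2.447)
t=1.000: state=(3.229)
t=1.200: state=(4.138)
t=1.400: state=(5.128)
t=1.600: state=(6.135)
t=1.800: state=(7.092)
t=2.000: state=(7.943)
t=2.200: state=(8.655)
t=2.400: state=(9.223)
t=2.600: state=(9.658)
t=2.800: state=(9.981)
t=3.000: state=(10.216)
t=3.200: state=(10.383)
t=3.400: state=(10.501)
t=3.600: state=(10.584)
t=3.800: state=(10.642)
t=4.000: state=(10.682)
t=4.200: state=(10.709)
t=4.400: state=(10.728)
t=4.600: state=(10.741)
t=4.800: state=(10.750)
t=5.000: state=(10.756)
t=5.200: state=(10.761)
t=5.400: state=(10.764)
t=5.600: state=(10.766)
t=5.800: state=(10.767)
t=5.980: state=(10.768)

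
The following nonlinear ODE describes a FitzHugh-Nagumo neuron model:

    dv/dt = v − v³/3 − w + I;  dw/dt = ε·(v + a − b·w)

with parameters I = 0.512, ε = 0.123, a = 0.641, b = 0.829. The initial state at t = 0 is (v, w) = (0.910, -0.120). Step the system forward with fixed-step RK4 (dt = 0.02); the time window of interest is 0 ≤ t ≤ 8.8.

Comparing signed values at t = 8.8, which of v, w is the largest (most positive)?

t=0.000: state=(0.910, -0.120)
step 1 (dt=0.02): k1=(1.291, 0.203), k2=(1.291, 0.204), k3=(1.291, 0.204), k4=(1.291, 0.206); state += dt/6·(k1+2k2+2k3+k4)
t=0.020: state=(0.936, -0.116)
t=0.040: state=(0.962, -0.112)
t=0.060: state=(0.987, -0.108)
continuing one RK4 step at a time; state shown every 25 steps (Δt=0.5):
t=0.500: state=(1.489, -0.003)
t=1.000: state=(1.776, 0.136)
t=1.500: state=(1.836, 0.276)
t=2.000: state=(1.815, 0.411)
t=2.500: state=(1.769, 0.536)
t=3.000: state=(1.716, 0.652)
t=3.500: state=(1.661, 0.760)
t=4.000: state=(1.603, 0.858)
t=4.500: state=(1.544, 0.948)
t=5.000: state=(1.484, 1.030)
t=5.500: state=(1.421, 1.105)
t=6.000: state=(1.355, 1.171)
t=6.500: state=(1.287, 1.231)
t=7.000: state=(1.213, 1.283)
t=7.500: state=(1.133, 1.328)
t=8.000: state=(1.044, 1.366)
t=8.500: state=(0.942, 1.396)
t=8.800: state=(0.872, 1.410)
compare at T: v=0.872, w=1.410

largest component: w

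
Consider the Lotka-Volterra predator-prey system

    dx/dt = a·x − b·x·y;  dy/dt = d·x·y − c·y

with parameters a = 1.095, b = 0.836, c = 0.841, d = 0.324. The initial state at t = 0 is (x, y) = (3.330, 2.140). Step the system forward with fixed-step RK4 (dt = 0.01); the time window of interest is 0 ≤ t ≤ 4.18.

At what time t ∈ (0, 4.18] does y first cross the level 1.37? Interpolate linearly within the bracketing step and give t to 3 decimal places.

t = 1.931

t=0.000: state=(3.330, 2.140)
step 1 (dt=0.01): k1=(-2.311, 0.509), k2=(-2.310, 0.502), k3=(-2.310, 0.502), k4=(-2.309, 0.494); state += dt/6·(k1+2k2+2k3+k4)
t=0.010: state=(3.307, 2.145)
t=0.020: state=(3.284, 2.150)
t=0.030: state=(3.261, 2.155)
continuing one RK4 step at a time; state shown every 20 steps (Δt=0.2):
t=0.200: state=(2.879, 2.211)
t=0.400: state=(2.472, 2.222)
t=0.600: state=(2.128, 2.179)
t=0.800: state=(1.852, 2.095)
t=1.000: state=(1.640, 1.982)
t=1.200: state=(1.481, 1.853)
t=1.400: state=(1.368, 1.717)
t=1.600: state=(1.293, 1.581)
t=1.800: state=(1.249, 1.451)
t=1.930: state=(1.235, 1.371)
next step: t=1.940: state=(1.235, 1.365) — y has crossed 1.37
linear interpolation between t=1.930 (1.37056) and t=1.940 (1.36453) → t≈1.931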